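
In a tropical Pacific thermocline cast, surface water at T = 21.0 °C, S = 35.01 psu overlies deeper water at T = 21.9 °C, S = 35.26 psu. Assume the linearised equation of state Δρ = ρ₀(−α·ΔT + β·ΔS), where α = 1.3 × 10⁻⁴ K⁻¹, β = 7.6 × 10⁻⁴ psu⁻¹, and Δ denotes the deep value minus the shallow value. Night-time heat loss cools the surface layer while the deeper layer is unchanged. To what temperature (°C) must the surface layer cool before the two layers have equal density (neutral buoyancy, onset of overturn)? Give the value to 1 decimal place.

20.4 °C

Neutral buoyancy requires Δρ = 0, i.e. −α(T_deep − T_surf′) + β(S_deep − S_surf) = 0.
T_surf′ = T_deep − (β/α)·ΔS = 21.9 − (7.6 × 10⁻⁴/1.3 × 10⁻⁴)·(+0.25) = 20.438 °C.
Cooling required: 21.0 − (20.438) = 0.562 °C.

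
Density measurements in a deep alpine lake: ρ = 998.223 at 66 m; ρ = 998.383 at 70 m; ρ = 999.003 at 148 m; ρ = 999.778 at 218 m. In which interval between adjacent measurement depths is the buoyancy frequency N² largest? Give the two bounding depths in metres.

66–70 m

Compute the density gradient over each adjacent pair:
  66–70 m: Δρ/Δz = 0.160/4 = 0.040 kg m⁻⁴
  70–148 m: Δρ/Δz = 0.620/78 = 7.9 × 10⁻³ kg m⁻⁴
  148–218 m: Δρ/Δz = 0.775/70 = 0.011 kg m⁻⁴
The largest gradient is in the 66–70 m interval — the pycnocline.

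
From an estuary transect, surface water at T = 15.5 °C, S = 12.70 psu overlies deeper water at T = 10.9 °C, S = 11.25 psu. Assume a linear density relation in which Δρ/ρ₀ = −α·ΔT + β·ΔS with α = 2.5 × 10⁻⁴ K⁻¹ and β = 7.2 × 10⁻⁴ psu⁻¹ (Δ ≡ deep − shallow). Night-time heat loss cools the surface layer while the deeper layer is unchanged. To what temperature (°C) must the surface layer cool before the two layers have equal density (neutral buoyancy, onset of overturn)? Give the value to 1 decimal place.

Neutral buoyancy requires Δρ = 0, i.e. −α(T_deep − T_surf′) + β(S_deep − S_surf) = 0.
T_surf′ = T_deep − (β/α)·ΔS = 10.9 − (7.2 × 10⁻⁴/2.5 × 10⁻⁴)·(-1.45) = 15.076 °C.
Cooling required: 15.5 − (15.076) = 0.424 °C.

15.1 °C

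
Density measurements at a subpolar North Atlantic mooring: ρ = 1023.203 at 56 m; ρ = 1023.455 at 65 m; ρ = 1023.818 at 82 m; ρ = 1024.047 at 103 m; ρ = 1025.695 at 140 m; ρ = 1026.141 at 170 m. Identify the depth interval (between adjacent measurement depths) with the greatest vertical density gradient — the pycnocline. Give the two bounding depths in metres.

103–140 m

Compute the density gradient over each adjacent pair:
  56–65 m: Δρ/Δz = 0.252/9 = 0.028 kg m⁻⁴
  65–82 m: Δρ/Δz = 0.363/17 = 0.021 kg m⁻⁴
  82–103 m: Δρ/Δz = 0.229/21 = 0.011 kg m⁻⁴
  103–140 m: Δρ/Δz = 1.648/37 = 0.045 kg m⁻⁴
  140–170 m: Δρ/Δz = 0.446/30 = 0.015 kg m⁻⁴
The largest gradient is in the 103–140 m interval — the pycnocline.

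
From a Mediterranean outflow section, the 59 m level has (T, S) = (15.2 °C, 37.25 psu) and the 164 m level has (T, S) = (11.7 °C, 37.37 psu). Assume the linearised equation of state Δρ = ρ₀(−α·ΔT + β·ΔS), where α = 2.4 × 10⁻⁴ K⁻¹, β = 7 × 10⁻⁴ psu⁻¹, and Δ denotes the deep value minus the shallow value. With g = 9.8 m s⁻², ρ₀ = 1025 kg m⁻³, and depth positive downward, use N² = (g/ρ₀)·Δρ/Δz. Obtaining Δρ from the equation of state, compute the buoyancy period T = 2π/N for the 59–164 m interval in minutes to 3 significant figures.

11.3 min

ΔT = -3.5 K, ΔS = +0.12 psu (deep − shallow).
Δρ/ρ₀ = −αΔT + βΔS = 8.40 × 10⁻⁴ + 8.40 × 10⁻⁵ = 9.24 × 10⁻⁴, so Δρ ≈ 0.9471 kg m⁻³.
N² = (g/ρ₀)·Δρ/Δz = g·(Δρ/ρ₀)/Δz = 9.8 × 9.24 × 10⁻⁴ / 105 = 8.6240 × 10⁻⁵ s⁻².
N = √(8.6240 × 10⁻⁵) = 9.2865 × 10⁻³ rad s⁻¹ → T = 2π/N = 676.59 s = 11.277 min ≈ 11.3 min.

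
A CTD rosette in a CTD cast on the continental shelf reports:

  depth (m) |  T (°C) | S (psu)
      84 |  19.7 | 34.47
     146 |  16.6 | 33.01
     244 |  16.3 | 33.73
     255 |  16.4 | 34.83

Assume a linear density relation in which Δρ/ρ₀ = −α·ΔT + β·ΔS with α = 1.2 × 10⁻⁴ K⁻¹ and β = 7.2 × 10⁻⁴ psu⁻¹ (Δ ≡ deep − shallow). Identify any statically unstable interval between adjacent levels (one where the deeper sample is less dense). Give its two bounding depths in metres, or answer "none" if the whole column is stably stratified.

Evaluate Δρ/ρ₀ = −αΔT + βΔS across each adjacent pair:
  84–146 m: −αΔT+βΔS = −(1.2 × 10⁻⁴)(-3.1)+(7.2 × 10⁻⁴)(-1.46) = -6.8 × 10⁻⁴ → UNSTABLE
  146–244 m: −αΔT+βΔS = −(1.2 × 10⁻⁴)(-0.3)+(7.2 × 10⁻⁴)(+0.72) = 5.5 × 10⁻⁴ → stable
  244–255 m: −αΔT+βΔS = −(1.2 × 10⁻⁴)(+0.1)+(7.2 × 10⁻⁴)(+1.10) = 7.8 × 10⁻⁴ → stable
The 84–146 m interval has Δρ < 0: lighter water underlies denser water.

84–146 m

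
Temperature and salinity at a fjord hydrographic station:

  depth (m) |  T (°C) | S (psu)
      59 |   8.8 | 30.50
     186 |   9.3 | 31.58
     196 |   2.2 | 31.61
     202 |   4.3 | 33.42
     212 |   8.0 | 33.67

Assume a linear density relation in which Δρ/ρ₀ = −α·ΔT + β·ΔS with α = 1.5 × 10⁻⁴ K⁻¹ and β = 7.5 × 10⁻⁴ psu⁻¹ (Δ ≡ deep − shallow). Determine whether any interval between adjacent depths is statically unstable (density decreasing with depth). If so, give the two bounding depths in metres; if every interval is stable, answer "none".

Evaluate Δρ/ρ₀ = −αΔT + βΔS across each adjacent pair:
  59–186 m: −αΔT+βΔS = −(1.5 × 10⁻⁴)(+0.5)+(7.5 × 10⁻⁴)(+1.08) = 7.4 × 10⁻⁴ → stable
  186–196 m: −αΔT+βΔS = −(1.5 × 10⁻⁴)(-7.1)+(7.5 × 10⁻⁴)(+0.03) = 1.1 × 10⁻³ → stable
  196–202 m: −αΔT+βΔS = −(1.5 × 10⁻⁴)(+2.1)+(7.5 × 10⁻⁴)(+1.81) = 1.0 × 10⁻³ → stable
  202–212 m: −αΔT+βΔS = −(1.5 × 10⁻⁴)(+3.7)+(7.5 × 10⁻⁴)(+0.25) = -3.7 × 10⁻⁴ → UNSTABLE
The 202–212 m interval has Δρ < 0: lighter water underlies denser water.

202–212 m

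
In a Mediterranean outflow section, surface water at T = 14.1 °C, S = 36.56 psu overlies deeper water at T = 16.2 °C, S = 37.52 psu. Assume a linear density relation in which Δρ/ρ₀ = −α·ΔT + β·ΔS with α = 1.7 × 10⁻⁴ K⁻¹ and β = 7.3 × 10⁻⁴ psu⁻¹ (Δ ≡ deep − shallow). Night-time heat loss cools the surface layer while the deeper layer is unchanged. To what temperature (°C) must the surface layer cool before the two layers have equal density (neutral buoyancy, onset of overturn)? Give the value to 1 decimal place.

Neutral buoyancy requires Δρ = 0, i.e. −α(T_deep − T_surf′) + β(S_deep − S_surf) = 0.
T_surf′ = T_deep − (β/α)·ΔS = 16.2 − (7.3 × 10⁻⁴/1.7 × 10⁻⁴)·(+0.96) = 12.078 °C.
Cooling required: 14.1 − (12.078) = 2.022 °C.

12.1 °C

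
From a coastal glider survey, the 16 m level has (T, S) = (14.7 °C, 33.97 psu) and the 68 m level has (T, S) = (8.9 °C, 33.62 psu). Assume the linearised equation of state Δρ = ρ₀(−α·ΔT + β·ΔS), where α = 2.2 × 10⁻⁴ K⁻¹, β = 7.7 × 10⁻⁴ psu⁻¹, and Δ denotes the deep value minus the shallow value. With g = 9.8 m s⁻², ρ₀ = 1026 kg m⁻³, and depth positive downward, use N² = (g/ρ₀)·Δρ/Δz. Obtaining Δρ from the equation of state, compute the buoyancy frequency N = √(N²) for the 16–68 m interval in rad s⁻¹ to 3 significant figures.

ΔT = -5.8 K, ΔS = -0.35 psu (deep − shallow).
Δρ/ρ₀ = −αΔT + βΔS = 1.276 × 10⁻³ − 2.695 × 10⁻⁴ = 1.0065 × 10⁻³, so Δρ ≈ 1.033 kg m⁻³.
N² = (g/ρ₀)·Δρ/Δz = g·(Δρ/ρ₀)/Δz = 9.8 × 1.0065 × 10⁻³ / 52 = 1.8969 × 10⁻⁴ s⁻².
N = √(1.8969 × 10⁻⁴) = 0.013773 rad s⁻¹ ≈ 0.0138 rad s⁻¹.

0.0138 rad s⁻¹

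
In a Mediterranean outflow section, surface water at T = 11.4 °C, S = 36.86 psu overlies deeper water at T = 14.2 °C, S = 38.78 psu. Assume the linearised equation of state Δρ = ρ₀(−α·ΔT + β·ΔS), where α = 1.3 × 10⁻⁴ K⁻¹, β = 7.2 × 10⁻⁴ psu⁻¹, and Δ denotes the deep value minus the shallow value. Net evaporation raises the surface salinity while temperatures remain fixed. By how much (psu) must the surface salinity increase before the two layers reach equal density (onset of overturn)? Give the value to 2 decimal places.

1.41 psu

Neutral buoyancy requires −α(T_deep − T_surf) + β(S_deep − S_surf′) = 0.
S_surf′ = S_deep − (α/β)·ΔT = 38.78 − (1.3 × 10⁻⁴/7.2 × 10⁻⁴)·(+2.8) = 38.2744 psu.
Increase required: 38.2744 − 36.86 = 1.4144 psu.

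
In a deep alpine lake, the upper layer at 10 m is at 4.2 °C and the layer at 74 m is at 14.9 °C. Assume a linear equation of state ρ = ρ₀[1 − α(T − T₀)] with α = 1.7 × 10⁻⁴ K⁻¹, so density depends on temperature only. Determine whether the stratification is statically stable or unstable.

unstable

ΔT = 14.9 − 4.2 = +10.7 K, so Δρ/ρ₀ = −αΔT = -1.819 × 10⁻³.
Δρ/ρ₀ < 0, so Δρ < 0: deeper water is lighter → statically unstable; the column would overturn.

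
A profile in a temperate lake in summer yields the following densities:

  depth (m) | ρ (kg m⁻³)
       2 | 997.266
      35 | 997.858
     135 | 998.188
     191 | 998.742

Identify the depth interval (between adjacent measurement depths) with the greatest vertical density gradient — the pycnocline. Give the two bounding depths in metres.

2–35 m

Compute the density gradient over each adjacent pair:
  2–35 m: Δρ/Δz = 0.592/33 = 0.018 kg m⁻⁴
  35–135 m: Δρ/Δz = 0.330/100 = 3.3 × 10⁻³ kg m⁻⁴
  135–191 m: Δρ/Δz = 0.554/56 = 9.9 × 10⁻³ kg m⁻⁴
The largest gradient is in the 2–35 m interval — the pycnocline.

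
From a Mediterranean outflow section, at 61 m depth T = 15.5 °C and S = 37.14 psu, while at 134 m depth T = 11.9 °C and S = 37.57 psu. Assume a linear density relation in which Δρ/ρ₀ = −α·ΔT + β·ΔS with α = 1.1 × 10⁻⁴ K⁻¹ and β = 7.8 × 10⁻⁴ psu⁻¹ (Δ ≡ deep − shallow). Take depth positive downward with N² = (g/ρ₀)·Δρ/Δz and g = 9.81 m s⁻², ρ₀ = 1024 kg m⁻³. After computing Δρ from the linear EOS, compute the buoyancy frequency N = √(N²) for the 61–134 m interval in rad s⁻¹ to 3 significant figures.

ΔT = -3.6 K, ΔS = +0.43 psu (deep − shallow).
Δρ/ρ₀ = −αΔT + βΔS = 3.96 × 10⁻⁴ + 3.354 × 10⁻⁴ = 7.314 × 10⁻⁴, so Δρ ≈ 0.7490 kg m⁻³.
N² = (g/ρ₀)·Δρ/Δz = g·(Δρ/ρ₀)/Δz = 9.81 × 7.314 × 10⁻⁴ / 73 = 9.8288 × 10⁻⁵ s⁻².
N = √(9.8288 × 10⁻⁵) = 9.9140 × 10⁻³ rad s⁻¹ ≈ 9.91 × 10⁻³ rad s⁻¹.

9.91 × 10⁻³ rad s⁻¹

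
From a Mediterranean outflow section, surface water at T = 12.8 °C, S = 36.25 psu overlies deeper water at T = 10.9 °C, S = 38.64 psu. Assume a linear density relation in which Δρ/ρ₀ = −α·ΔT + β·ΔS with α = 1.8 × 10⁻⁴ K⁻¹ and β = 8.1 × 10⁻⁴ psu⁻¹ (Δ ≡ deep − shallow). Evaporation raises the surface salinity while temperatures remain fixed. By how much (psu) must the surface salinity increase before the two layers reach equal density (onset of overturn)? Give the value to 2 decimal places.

2.81 psu

Neutral buoyancy requires −α(T_deep − T_surf) + β(S_deep − S_surf′) = 0.
S_surf′ = S_deep − (α/β)·ΔT = 38.64 − (1.8 × 10⁻⁴/8.1 × 10⁻⁴)·(-1.9) = 39.0622 psu.
Increase required: 39.0622 − 36.25 = 2.8122 psu.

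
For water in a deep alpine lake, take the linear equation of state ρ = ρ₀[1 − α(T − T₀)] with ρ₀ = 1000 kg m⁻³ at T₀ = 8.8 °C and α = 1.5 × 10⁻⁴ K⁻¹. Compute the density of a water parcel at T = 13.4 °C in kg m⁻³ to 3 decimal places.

999.310 kg m⁻³

T − T₀ = +4.6 K.
Bracket = 1 − α·(+4.6) = 1 + (-6.90 × 10⁻⁴) = 0.9993100.
ρ = 1000 × 0.9993100 = 999.310 kg m⁻³.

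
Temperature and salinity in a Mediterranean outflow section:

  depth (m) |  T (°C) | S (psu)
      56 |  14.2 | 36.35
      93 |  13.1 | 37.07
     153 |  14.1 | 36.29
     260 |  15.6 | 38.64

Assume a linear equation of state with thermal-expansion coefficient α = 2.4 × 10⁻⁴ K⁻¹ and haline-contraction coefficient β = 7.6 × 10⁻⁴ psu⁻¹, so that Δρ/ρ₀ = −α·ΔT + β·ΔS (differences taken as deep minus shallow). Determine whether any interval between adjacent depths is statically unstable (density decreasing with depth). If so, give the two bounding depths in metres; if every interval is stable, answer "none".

Evaluate Δρ/ρ₀ = −αΔT + βΔS across each adjacent pair:
  56–93 m: −αΔT+βΔS = −(2.4 × 10⁻⁴)(-1.1)+(7.6 × 10⁻⁴)(+0.72) = 8.1 × 10⁻⁴ → stable
  93–153 m: −αΔT+βΔS = −(2.4 × 10⁻⁴)(+1.0)+(7.6 × 10⁻⁴)(-0.78) = -8.3 × 10⁻⁴ → UNSTABLE
  153–260 m: −αΔT+βΔS = −(2.4 × 10⁻⁴)(+1.5)+(7.6 × 10⁻⁴)(+2.35) = 1.4 × 10⁻³ → stable
The 93–153 m interval has Δρ < 0: lighter water underlies denser water.

93–153 m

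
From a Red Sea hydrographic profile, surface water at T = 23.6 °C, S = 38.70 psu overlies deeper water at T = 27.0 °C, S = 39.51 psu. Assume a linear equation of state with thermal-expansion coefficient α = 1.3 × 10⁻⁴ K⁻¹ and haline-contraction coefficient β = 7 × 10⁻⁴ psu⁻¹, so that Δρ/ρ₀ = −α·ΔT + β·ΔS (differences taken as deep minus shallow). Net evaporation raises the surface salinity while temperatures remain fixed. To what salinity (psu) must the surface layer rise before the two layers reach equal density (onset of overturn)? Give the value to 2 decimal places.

Neutral buoyancy requires −α(T_deep − T_surf) + β(S_deep − S_surf′) = 0.
S_surf′ = S_deep − (α/β)·ΔT = 39.51 − (1.3 × 10⁻⁴/7 × 10⁻⁴)·(+3.4) = 38.8786 psu.
Increase required: 38.8786 − 38.70 = 0.1786 psu.

38.88 psu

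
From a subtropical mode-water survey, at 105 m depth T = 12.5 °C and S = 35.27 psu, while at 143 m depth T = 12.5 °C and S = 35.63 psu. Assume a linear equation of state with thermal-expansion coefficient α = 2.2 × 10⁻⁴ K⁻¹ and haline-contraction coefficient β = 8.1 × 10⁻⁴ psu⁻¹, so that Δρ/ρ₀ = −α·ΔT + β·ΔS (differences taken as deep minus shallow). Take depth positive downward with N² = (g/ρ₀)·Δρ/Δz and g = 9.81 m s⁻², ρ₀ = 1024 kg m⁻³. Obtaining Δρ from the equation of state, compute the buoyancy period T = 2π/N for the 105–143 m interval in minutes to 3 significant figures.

12.1 min

ΔT = +0.0 K, ΔS = +0.36 psu (deep − shallow).
Δρ/ρ₀ = −αΔT + βΔS = 0 + 2.916 × 10⁻⁴ = 2.916 × 10⁻⁴, so Δρ ≈ 0.2986 kg m⁻³.
N² = (g/ρ₀)·Δρ/Δz = g·(Δρ/ρ₀)/Δz = 9.81 × 2.916 × 10⁻⁴ / 38 = 7.5279 × 10⁻⁵ s⁻².
N = √(7.5279 × 10⁻⁵) = 8.6763 × 10⁻³ rad s⁻¹ → T = 2π/N = 724.18 s = 12.070 min ≈ 12.1 min.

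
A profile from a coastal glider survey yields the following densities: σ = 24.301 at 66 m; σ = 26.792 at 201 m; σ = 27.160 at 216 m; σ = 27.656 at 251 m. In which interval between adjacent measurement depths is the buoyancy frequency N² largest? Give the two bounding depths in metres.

201–216 m

Compute the density gradient over each adjacent pair:
  66–201 m: Δρ/Δz = 2.491/135 = 0.018 kg m⁻⁴
  201–216 m: Δρ/Δz = 0.368/15 = 0.025 kg m⁻⁴
  216–251 m: Δρ/Δz = 0.496/35 = 0.014 kg m⁻⁴
The largest gradient is in the 201–216 m interval — the pycnocline.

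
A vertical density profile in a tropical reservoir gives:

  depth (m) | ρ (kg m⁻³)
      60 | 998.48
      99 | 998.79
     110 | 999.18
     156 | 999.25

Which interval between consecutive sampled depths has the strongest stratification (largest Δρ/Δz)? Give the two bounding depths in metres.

99–110 m

Compute the density gradient over each adjacent pair:
  60–99 m: Δρ/Δz = 0.31/39 = 7.9 × 10⁻³ kg m⁻⁴
  99–110 m: Δρ/Δz = 0.39/11 = 0.035 kg m⁻⁴
  110–156 m: Δρ/Δz = 0.07/46 = 1.5 × 10⁻³ kg m⁻⁴
The largest gradient is in the 99–110 m interval — the pycnocline.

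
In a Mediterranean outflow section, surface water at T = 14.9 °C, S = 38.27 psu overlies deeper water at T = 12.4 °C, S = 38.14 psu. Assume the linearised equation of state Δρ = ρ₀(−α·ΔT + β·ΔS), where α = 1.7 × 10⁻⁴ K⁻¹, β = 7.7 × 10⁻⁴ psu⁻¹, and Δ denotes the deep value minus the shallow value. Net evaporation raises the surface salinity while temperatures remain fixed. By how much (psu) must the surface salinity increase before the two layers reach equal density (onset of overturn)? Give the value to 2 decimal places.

0.42 psu

Neutral buoyancy requires −α(T_deep − T_surf) + β(S_deep − S_surf′) = 0.
S_surf′ = S_deep − (α/β)·ΔT = 38.14 − (1.7 × 10⁻⁴/7.7 × 10⁻⁴)·(-2.5) = 38.6919 psu.
Increase required: 38.6919 − 38.27 = 0.4219 psu.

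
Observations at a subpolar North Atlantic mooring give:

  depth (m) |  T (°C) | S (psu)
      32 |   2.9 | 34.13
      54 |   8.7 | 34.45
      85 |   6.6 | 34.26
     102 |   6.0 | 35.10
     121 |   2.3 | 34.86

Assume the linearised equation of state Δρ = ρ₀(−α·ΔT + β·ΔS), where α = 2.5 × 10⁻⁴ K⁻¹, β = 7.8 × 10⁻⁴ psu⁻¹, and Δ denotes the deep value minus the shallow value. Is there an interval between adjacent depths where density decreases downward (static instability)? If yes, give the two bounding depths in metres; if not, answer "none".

Evaluate Δρ/ρ₀ = −αΔT + βΔS across each adjacent pair:
  32–54 m: −αΔT+βΔS = −(2.5 × 10⁻⁴)(+5.8)+(7.8 × 10⁻⁴)(+0.32) = -1.2 × 10⁻³ → UNSTABLE
  54–85 m: −αΔT+βΔS = −(2.5 × 10⁻⁴)(-2.1)+(7.8 × 10⁻⁴)(-0.19) = 3.8 × 10⁻⁴ → stable
  85–102 m: −αΔT+βΔS = −(2.5 × 10⁻⁴)(-0.6)+(7.8 × 10⁻⁴)(+0.84) = 8.1 × 10⁻⁴ → stable
  102–121 m: −αΔT+βΔS = −(2.5 × 10⁻⁴)(-3.7)+(7.8 × 10⁻⁴)(-0.24) = 7.4 × 10⁻⁴ → stable
The 32–54 m interval has Δρ < 0: lighter water underlies denser water.

32–54 m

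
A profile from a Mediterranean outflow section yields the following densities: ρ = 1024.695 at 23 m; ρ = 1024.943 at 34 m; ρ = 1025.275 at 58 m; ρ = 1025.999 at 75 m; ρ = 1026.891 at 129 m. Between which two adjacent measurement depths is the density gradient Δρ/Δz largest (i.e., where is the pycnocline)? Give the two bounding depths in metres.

Compute the density gradient over each adjacent pair:
  23–34 m: Δρ/Δz = 0.248/11 = 0.023 kg m⁻⁴
  34–58 m: Δρ/Δz = 0.332/24 = 0.014 kg m⁻⁴
  58–75 m: Δρ/Δz = 0.724/17 = 0.043 kg m⁻⁴
  75–129 m: Δρ/Δz = 0.892/54 = 0.017 kg m⁻⁴
The largest gradient is in the 58–75 m interval — the pycnocline.

58–75 m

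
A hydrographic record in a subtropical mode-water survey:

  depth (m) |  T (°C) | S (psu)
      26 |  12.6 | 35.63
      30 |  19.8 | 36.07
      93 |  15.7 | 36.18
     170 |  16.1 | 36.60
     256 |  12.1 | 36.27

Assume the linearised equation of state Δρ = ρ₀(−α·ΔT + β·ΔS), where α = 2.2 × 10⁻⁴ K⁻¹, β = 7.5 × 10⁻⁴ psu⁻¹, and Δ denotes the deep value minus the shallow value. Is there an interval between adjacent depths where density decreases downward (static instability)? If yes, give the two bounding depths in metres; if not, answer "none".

26–30 m

Evaluate Δρ/ρ₀ = −αΔT + βΔS across each adjacent pair:
  26–30 m: −αΔT+βΔS = −(2.2 × 10⁻⁴)(+7.2)+(7.5 × 10⁻⁴)(+0.44) = -1.3 × 10⁻³ → UNSTABLE
  30–93 m: −αΔT+βΔS = −(2.2 × 10⁻⁴)(-4.1)+(7.5 × 10⁻⁴)(+0.11) = 9.8 × 10⁻⁴ → stable
  93–170 m: −αΔT+βΔS = −(2.2 × 10⁻⁴)(+0.4)+(7.5 × 10⁻⁴)(+0.42) = 2.3 × 10⁻⁴ → stable
  170–256 m: −αΔT+βΔS = −(2.2 × 10⁻⁴)(-4.0)+(7.5 × 10⁻⁴)(-0.33) = 6.3 × 10⁻⁴ → stable
The 26–30 m interval has Δρ < 0: lighter water underlies denser water.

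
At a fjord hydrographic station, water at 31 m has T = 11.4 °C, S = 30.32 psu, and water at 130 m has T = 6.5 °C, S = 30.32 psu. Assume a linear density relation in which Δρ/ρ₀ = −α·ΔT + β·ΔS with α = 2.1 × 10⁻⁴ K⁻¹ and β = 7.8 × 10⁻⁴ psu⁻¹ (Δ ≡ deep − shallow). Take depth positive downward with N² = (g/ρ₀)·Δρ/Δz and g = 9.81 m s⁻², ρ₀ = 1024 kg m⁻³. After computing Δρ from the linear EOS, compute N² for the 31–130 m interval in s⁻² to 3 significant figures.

1.02 × 10⁻⁴ s⁻²

ΔT = -4.9 K, ΔS = +0.00 psu (deep − shallow).
Δρ/ρ₀ = −αΔT + βΔS = 1.029 × 10⁻³ + 0 = 1.029 × 10⁻³, so Δρ ≈ 1.054 kg m⁻³.
N² = (g/ρ₀)·Δρ/Δz = g·(Δρ/ρ₀)/Δz = 9.81 × 1.029 × 10⁻³ / 99 = 1.0196 × 10⁻⁴ s⁻² ≈ 1.02 × 10⁻⁴ s⁻².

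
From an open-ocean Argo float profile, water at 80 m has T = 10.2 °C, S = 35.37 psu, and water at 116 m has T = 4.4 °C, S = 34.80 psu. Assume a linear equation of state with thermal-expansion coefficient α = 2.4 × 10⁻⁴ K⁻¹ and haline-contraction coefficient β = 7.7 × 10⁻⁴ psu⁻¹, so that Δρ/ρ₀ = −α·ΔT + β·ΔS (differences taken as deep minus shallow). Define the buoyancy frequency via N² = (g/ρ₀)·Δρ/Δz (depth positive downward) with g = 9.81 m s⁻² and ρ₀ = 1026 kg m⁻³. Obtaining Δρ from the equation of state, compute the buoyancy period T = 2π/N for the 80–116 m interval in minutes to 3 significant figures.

ΔT = -5.8 K, ΔS = -0.57 psu (deep − shallow).
Δρ/ρ₀ = −αΔT + βΔS = 1.392 × 10⁻³ − 4.389 × 10⁻⁴ = 9.531 × 10⁻⁴, so Δρ ≈ 0.9779 kg m⁻³.
N² = (g/ρ₀)·Δρ/Δz = g·(Δρ/ρ₀)/Δz = 9.81 × 9.531 × 10⁻⁴ / 36 = 2.5972 × 10⁻⁴ s⁻².
N = √(2.5972 × 10⁻⁴) = 0.016116 rad s⁻¹ → T = 2π/N = 389.87 s = 6.4978 min ≈ 6.50 min.

6.50 min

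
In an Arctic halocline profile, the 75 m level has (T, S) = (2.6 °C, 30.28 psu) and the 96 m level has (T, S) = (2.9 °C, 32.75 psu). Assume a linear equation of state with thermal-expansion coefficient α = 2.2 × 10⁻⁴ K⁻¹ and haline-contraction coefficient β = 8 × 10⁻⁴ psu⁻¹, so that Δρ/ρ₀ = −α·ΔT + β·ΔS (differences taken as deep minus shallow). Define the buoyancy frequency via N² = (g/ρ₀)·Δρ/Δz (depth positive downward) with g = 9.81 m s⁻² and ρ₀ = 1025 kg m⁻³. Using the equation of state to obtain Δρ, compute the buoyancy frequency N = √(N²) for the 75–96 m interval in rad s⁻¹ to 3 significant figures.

ΔT = +0.3 K, ΔS = +2.47 psu (deep − shallow).
Δρ/ρ₀ = −αΔT + βΔS = -6.60 × 10⁻⁵ + 1.976 × 10⁻³ = 1.91 × 10⁻³, so Δρ ≈ 1.958 kg m⁻³.
N² = (g/ρ₀)·Δρ/Δz = g·(Δρ/ρ₀)/Δz = 9.81 × 1.91 × 10⁻³ / 21 = 8.9224 × 10⁻⁴ s⁻².
N = √(8.9224 × 10⁻⁴) = 0.029870 rad s⁻¹ ≈ 0.0299 rad s⁻¹.

0.0299 rad s⁻¹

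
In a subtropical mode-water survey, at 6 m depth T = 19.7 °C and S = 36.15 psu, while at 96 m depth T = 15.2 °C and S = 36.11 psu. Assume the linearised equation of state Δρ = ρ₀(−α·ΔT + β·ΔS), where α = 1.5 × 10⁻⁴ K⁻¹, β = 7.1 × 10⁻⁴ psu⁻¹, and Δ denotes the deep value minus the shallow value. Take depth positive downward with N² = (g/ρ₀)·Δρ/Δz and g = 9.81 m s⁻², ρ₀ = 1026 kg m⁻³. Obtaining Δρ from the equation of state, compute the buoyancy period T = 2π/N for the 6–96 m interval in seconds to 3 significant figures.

ΔT = -4.5 K, ΔS = -0.04 psu (deep − shallow).
Δρ/ρ₀ = −αΔT + βΔS = 6.75 × 10⁻⁴ − 2.84 × 10⁻⁵ = 6.466 × 10⁻⁴, so Δρ ≈ 0.6634 kg m⁻³.
N² = (g/ρ₀)·Δρ/Δz = g·(Δρ/ρ₀)/Δz = 9.81 × 6.466 × 10⁻⁴ / 90 = 7.0479 × 10⁻⁵ s⁻².
N = √(7.0479 × 10⁻⁵) = 8.3952 × 10⁻³ rad s⁻¹ → T = 2π/N = 748.43 s ≈ 748 s.

748 s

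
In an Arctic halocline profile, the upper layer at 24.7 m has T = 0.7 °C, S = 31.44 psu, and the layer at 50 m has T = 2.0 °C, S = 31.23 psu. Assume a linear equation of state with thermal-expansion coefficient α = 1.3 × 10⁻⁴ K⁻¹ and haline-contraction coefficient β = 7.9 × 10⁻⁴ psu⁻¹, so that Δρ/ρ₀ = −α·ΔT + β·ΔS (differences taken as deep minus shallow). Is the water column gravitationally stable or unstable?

unstable

ΔT = 2.0 − 0.7 = +1.3 K and ΔS = 31.23 − 31.44 = -0.21 psu (deep − shallow).
−αΔT = -1.69 × 10⁻⁴; βΔS = -1.659 × 10⁻⁴; sum Δρ/ρ₀ = -3.349 × 10⁻⁴.
Δρ/ρ₀ < 0, so Δρ < 0: deeper water is lighter → statically unstable; the column would overturn.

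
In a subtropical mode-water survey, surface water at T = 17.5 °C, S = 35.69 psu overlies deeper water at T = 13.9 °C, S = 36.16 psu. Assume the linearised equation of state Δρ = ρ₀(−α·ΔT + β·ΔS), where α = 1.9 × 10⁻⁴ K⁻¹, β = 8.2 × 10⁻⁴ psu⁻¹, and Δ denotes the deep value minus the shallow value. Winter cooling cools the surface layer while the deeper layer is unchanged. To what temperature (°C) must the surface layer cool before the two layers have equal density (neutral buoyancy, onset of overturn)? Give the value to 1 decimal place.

11.9 °C

Neutral buoyancy requires Δρ = 0, i.e. −α(T_deep − T_surf′) + β(S_deep − S_surf) = 0.
T_surf′ = T_deep − (β/α)·ΔS = 13.9 − (8.2 × 10⁻⁴/1.9 × 10⁻⁴)·(+0.47) = 11.872 °C.
Cooling required: 17.5 − (11.872) = 5.628 °C.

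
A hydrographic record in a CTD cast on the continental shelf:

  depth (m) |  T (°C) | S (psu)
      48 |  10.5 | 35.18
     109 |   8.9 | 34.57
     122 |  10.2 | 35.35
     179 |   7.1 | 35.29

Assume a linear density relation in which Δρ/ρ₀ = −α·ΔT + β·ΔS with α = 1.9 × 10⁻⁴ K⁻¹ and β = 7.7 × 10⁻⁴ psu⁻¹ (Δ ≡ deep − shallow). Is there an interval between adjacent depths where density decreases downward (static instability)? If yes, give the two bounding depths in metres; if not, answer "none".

48–109 m

Evaluate Δρ/ρ₀ = −αΔT + βΔS across each adjacent pair:
  48–109 m: −αΔT+βΔS = −(1.9 × 10⁻⁴)(-1.6)+(7.7 × 10⁻⁴)(-0.61) = -1.7 × 10⁻⁴ → UNSTABLE
  109–122 m: −αΔT+βΔS = −(1.9 × 10⁻⁴)(+1.3)+(7.7 × 10⁻⁴)(+0.78) = 3.5 × 10⁻⁴ → stable
  122–179 m: −αΔT+βΔS = −(1.9 × 10⁻⁴)(-3.1)+(7.7 × 10⁻⁴)(-0.06) = 5.4 × 10⁻⁴ → stable
The 48–109 m interval has Δρ < 0: lighter water underlies denser water.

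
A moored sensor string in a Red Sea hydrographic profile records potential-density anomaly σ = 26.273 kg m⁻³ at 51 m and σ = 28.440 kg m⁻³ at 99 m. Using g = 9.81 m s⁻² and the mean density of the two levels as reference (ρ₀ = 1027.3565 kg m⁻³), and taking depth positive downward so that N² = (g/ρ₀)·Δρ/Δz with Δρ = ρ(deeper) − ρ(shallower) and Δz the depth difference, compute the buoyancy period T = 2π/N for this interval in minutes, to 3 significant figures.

5.04 min

Δρ = 1028.440 − 1026.273 = 2.167 kg m⁻³ over Δz = 99 − 51 = 48 m.
N² = (9.81/1027.3565) × (2.167/48) = 4.3109 × 10⁻⁴ s⁻².
N = √(4.3109 × 10⁻⁴) = 0.020763 rad s⁻¹, so T = 2π/N = 302.61 s = 5.0435 min ≈ 5.04 min.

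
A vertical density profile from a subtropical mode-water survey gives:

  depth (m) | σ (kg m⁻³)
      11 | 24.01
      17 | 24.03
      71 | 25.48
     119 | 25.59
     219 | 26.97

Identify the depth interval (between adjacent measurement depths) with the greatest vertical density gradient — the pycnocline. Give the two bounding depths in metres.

17–71 m

Compute the density gradient over each adjacent pair:
  11–17 m: Δρ/Δz = 0.02/6 = 3.3 × 10⁻³ kg m⁻⁴
  17–71 m: Δρ/Δz = 1.45/54 = 0.027 kg m⁻⁴
  71–119 m: Δρ/Δz = 0.11/48 = 2.3 × 10⁻³ kg m⁻⁴
  119–219 m: Δρ/Δz = 1.38/100 = 0.014 kg m⁻⁴
The largest gradient is in the 17–71 m interval — the pycnocline.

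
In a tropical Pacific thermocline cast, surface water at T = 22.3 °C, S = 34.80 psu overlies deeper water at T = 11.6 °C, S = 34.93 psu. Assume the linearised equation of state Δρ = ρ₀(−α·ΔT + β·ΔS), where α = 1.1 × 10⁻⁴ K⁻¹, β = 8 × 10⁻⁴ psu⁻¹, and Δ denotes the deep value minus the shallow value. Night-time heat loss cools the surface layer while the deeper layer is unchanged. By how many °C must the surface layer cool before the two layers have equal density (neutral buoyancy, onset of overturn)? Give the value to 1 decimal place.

11.6 °C

Neutral buoyancy requires Δρ = 0, i.e. −α(T_deep − T_surf′) + β(S_deep − S_surf) = 0.
T_surf′ = T_deep − (β/α)·ΔS = 11.6 − (8 × 10⁻⁴/1.1 × 10⁻⁴)·(+0.13) = 10.655 °C.
Cooling required: 22.3 − (10.655) = 11.645 °C.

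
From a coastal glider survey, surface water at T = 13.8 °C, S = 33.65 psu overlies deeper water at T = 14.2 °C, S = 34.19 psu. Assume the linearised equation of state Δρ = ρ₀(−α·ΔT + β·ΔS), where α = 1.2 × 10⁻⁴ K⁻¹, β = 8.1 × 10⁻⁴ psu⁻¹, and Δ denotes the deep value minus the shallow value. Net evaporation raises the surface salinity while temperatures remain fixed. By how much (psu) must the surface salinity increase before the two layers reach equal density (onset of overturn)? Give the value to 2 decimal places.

0.48 psu

Neutral buoyancy requires −α(T_deep − T_surf) + β(S_deep − S_surf′) = 0.
S_surf′ = S_deep − (α/β)·ΔT = 34.19 − (1.2 × 10⁻⁴/8.1 × 10⁻⁴)·(+0.4) = 34.1307 psu.
Increase required: 34.1307 − 33.65 = 0.4807 psu.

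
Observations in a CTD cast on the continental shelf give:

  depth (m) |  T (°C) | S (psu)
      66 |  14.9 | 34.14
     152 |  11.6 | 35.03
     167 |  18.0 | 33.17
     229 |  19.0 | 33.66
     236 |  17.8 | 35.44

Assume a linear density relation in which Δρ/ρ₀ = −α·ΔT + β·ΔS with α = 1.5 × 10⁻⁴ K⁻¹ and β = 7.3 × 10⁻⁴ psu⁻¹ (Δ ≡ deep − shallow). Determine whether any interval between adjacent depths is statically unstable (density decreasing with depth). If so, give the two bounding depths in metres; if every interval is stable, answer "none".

Evaluate Δρ/ρ₀ = −αΔT + βΔS across each adjacent pair:
  66–152 m: −αΔT+βΔS = −(1.5 × 10⁻⁴)(-3.3)+(7.3 × 10⁻⁴)(+0.89) = 1.1 × 10⁻³ → stable
  152–167 m: −αΔT+βΔS = −(1.5 × 10⁻⁴)(+6.4)+(7.3 × 10⁻⁴)(-1.86) = -2.3 × 10⁻³ → UNSTABLE
  167–229 m: −αΔT+βΔS = −(1.5 × 10⁻⁴)(+1.0)+(7.3 × 10⁻⁴)(+0.49) = 2.1 × 10⁻⁴ → stable
  229–236 m: −αΔT+βΔS = −(1.5 × 10⁻⁴)(-1.2)+(7.3 × 10⁻⁴)(+1.78) = 1.5 × 10⁻³ → stable
The 152–167 m interval has Δρ < 0: lighter water underlies denser water.

152–167 m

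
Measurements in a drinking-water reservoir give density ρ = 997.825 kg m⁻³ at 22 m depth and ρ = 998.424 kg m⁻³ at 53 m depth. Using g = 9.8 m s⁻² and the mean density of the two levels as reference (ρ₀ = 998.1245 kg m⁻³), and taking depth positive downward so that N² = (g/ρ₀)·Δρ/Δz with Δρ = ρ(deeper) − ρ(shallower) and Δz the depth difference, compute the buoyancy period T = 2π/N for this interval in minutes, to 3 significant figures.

Δρ = 998.424 − 997.825 = 0.599 kg m⁻³ over Δz = 53 − 22 = 31 m.
N² = (9.8/998.1245) × (0.599/31) = 1.8972 × 10⁻⁴ s⁻².
N = √(1.8972 × 10⁻⁴) = 0.013774 rad s⁻¹, so T = 2π/N = 456.16 s = 7.6027 min ≈ 7.60 min.

7.60 min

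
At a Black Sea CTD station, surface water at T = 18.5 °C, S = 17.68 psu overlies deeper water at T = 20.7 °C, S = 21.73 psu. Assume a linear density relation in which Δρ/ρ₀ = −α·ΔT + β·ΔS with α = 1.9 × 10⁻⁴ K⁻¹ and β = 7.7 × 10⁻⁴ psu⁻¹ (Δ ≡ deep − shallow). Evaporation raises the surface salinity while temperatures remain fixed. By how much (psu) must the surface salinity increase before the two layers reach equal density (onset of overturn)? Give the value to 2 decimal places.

3.51 psu

Neutral buoyancy requires −α(T_deep − T_surf) + β(S_deep − S_surf′) = 0.
S_surf′ = S_deep − (α/β)·ΔT = 21.73 − (1.9 × 10⁻⁴/7.7 × 10⁻⁴)·(+2.2) = 21.1871 psu.
Increase required: 21.1871 − 17.68 = 3.5071 psu.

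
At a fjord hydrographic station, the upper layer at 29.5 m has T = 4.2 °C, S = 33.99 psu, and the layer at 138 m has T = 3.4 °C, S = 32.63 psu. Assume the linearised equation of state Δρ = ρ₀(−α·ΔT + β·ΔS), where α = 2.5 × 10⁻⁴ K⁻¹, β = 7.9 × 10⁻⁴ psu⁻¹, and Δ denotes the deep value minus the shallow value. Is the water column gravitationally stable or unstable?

ΔT = 3.4 − 4.2 = -0.8 K and ΔS = 32.63 − 33.99 = -1.36 psu (deep − shallow).
−αΔT = 2.00 × 10⁻⁴; βΔS = -1.0744 × 10⁻³; sum Δρ/ρ₀ = -8.744 × 10⁻⁴.
Δρ/ρ₀ < 0, so Δρ < 0: deeper water is lighter → statically unstable; the column would overturn.

unstable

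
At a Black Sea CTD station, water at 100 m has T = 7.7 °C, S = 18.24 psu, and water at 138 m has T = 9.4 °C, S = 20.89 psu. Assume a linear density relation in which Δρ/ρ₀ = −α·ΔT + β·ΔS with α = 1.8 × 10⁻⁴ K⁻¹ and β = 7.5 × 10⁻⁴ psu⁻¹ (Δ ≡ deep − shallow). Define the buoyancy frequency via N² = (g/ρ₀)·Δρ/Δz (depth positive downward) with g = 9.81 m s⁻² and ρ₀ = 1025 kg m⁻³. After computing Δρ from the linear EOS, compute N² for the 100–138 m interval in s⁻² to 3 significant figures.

4.34 × 10⁻⁴ s⁻²

ΔT = +1.7 K, ΔS = +2.65 psu (deep − shallow).
Δρ/ρ₀ = −αΔT + βΔS = -3.06 × 10⁻⁴ + 1.9875 × 10⁻³ = 1.6815 × 10⁻³, so Δρ ≈ 1.724 kg m⁻³.
N² = (g/ρ₀)·Δρ/Δz = g·(Δρ/ρ₀)/Δz = 9.81 × 1.6815 × 10⁻³ / 38 = 4.3409 × 10⁻⁴ s⁻² ≈ 4.34 × 10⁻⁴ s⁻².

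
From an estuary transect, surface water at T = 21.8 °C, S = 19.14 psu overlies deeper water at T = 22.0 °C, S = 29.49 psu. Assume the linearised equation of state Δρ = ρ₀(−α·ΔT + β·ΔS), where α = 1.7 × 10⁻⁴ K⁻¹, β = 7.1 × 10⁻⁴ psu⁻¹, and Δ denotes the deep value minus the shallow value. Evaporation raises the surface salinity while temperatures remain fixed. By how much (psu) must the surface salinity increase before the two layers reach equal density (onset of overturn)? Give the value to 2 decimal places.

Neutral buoyancy requires −α(T_deep − T_surf) + β(S_deep − S_surf′) = 0.
S_surf′ = S_deep − (α/β)·ΔT = 29.49 − (1.7 × 10⁻⁴/7.1 × 10⁻⁴)·(+0.2) = 29.4421 psu.
Increase required: 29.4421 − 19.14 = 10.3021 psu.

10.30 psu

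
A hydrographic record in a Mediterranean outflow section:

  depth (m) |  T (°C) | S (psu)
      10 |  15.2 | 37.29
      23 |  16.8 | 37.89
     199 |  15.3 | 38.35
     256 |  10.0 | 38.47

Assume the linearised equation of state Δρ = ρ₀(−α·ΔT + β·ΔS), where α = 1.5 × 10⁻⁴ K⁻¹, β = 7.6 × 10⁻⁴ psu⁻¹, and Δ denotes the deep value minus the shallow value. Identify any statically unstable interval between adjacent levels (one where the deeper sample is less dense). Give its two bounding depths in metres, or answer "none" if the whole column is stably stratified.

Evaluate Δρ/ρ₀ = −αΔT + βΔS across each adjacent pair:
  10–23 m: −αΔT+βΔS = −(1.5 × 10⁻⁴)(+1.6)+(7.6 × 10⁻⁴)(+0.60) = 2.2 × 10⁻⁴ → stable
  23–199 m: −αΔT+βΔS = −(1.5 × 10⁻⁴)(-1.5)+(7.6 × 10⁻⁴)(+0.46) = 5.7 × 10⁻⁴ → stable
  199–256 m: −αΔT+βΔS = −(1.5 × 10⁻⁴)(-5.3)+(7.6 × 10⁻⁴)(+0.12) = 8.9 × 10⁻⁴ → stable
Every interval has Δρ > 0: the column is stably stratified throughout.

none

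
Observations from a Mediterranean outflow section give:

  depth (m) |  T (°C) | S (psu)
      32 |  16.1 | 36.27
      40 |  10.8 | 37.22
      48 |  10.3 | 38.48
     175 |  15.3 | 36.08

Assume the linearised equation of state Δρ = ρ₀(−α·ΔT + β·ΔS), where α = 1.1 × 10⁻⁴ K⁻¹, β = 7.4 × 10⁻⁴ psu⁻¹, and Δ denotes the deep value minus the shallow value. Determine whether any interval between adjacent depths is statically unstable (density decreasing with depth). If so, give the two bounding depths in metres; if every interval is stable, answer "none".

48–175 m

Evaluate Δρ/ρ₀ = −αΔT + βΔS across each adjacent pair:
  32–40 m: −αΔT+βΔS = −(1.1 × 10⁻⁴)(-5.3)+(7.4 × 10⁻⁴)(+0.95) = 1.3 × 10⁻³ → stable
  40–48 m: −αΔT+βΔS = −(1.1 × 10⁻⁴)(-0.5)+(7.4 × 10⁻⁴)(+1.26) = 9.9 × 10⁻⁴ → stable
  48–175 m: −αΔT+βΔS = −(1.1 × 10⁻⁴)(+5.0)+(7.4 × 10⁻⁴)(-2.40) = -2.3 × 10⁻³ → UNSTABLE
The 48–175 m interval has Δρ < 0: lighter water underlies denser water.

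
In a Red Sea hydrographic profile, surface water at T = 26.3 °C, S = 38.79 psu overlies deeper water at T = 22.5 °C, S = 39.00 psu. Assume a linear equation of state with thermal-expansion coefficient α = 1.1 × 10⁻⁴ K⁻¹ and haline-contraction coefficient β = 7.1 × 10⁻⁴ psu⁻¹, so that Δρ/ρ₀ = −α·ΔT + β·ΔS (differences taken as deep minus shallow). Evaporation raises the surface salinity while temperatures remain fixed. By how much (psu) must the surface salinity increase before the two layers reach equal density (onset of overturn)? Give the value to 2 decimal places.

0.80 psu

Neutral buoyancy requires −α(T_deep − T_surf) + β(S_deep − S_surf′) = 0.
S_surf′ = S_deep − (α/β)·ΔT = 39.00 − (1.1 × 10⁻⁴/7.1 × 10⁻⁴)·(-3.8) = 39.5887 psu.
Increase required: 39.5887 − 38.79 = 0.7987 psu.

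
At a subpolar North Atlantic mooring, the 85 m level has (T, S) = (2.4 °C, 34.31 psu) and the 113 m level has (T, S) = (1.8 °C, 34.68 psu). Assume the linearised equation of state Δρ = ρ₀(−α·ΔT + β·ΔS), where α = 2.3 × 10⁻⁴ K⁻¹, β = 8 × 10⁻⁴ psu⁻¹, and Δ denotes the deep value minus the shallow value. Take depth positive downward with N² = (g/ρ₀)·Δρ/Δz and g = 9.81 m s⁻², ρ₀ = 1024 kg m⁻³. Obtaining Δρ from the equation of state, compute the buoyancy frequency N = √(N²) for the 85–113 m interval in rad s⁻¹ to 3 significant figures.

0.0123 rad s⁻¹

ΔT = -0.6 K, ΔS = +0.37 psu (deep − shallow).
Δρ/ρ₀ = −αΔT + βΔS = 1.38 × 10⁻⁴ + 2.96 × 10⁻⁴ = 4.34 × 10⁻⁴, so Δρ ≈ 0.4444 kg m⁻³.
N² = (g/ρ₀)·Δρ/Δz = g·(Δρ/ρ₀)/Δz = 9.81 × 4.34 × 10⁻⁴ / 28 = 1.5205 × 10⁻⁴ s⁻².
N = √(1.5205 × 10⁻⁴) = 0.012331 rad s⁻¹ ≈ 0.0123 rad s⁻¹.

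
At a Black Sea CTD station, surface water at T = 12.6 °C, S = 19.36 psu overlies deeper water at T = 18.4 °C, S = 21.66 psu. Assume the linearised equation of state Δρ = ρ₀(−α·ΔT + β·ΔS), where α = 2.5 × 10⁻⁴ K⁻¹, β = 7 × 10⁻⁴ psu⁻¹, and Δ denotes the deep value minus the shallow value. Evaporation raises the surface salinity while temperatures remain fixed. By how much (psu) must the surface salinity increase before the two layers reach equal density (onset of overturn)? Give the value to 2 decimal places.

0.23 psu

Neutral buoyancy requires −α(T_deep − T_surf) + β(S_deep − S_surf′) = 0.
S_surf′ = S_deep − (α/β)·ΔT = 21.66 − (2.5 × 10⁻⁴/7 × 10⁻⁴)·(+5.8) = 19.5886 psu.
Increase required: 19.5886 − 19.36 = 0.2286 psu.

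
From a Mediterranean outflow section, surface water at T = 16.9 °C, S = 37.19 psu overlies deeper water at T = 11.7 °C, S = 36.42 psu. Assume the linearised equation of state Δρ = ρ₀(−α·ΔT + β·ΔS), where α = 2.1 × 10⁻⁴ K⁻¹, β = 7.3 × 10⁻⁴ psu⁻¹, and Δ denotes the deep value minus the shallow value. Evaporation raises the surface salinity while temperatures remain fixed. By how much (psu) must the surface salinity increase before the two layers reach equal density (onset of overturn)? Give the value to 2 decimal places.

0.73 psu

Neutral buoyancy requires −α(T_deep − T_surf) + β(S_deep − S_surf′) = 0.
S_surf′ = S_deep − (α/β)·ΔT = 36.42 − (2.1 × 10⁻⁴/7.3 × 10⁻⁴)·(-5.2) = 37.9159 psu.
Increase required: 37.9159 − 37.19 = 0.7259 psu.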